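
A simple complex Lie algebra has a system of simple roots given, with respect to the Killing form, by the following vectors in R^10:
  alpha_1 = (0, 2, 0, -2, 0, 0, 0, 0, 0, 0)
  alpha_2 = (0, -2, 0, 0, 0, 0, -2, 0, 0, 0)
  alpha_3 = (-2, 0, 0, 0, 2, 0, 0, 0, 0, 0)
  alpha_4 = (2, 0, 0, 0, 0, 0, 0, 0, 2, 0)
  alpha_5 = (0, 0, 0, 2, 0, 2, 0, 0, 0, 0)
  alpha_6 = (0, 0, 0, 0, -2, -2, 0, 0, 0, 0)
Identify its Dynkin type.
A6

Compute the Cartan integers a_ij = 2(alpha_i, alpha_j)/(alpha_j, alpha_j); the resulting 6x6 Cartan matrix is
[[2, -1, 0, 0, -1, 0], [-1, 2, 0, 0, 0, 0], [0, 0, 2, -1, 0, -1], [0, 0, -1, 2, 0, 0], [-1, 0, 0, 0, 2, -1], [0, 0, -1, 0, -1, 2]].
All simple roots have the same length, so the diagram is simply laced. The associated Dynkin diagram is a chain of 6 nodes with single edges (A_6), so the type is A_6 (the algebra sl(7)).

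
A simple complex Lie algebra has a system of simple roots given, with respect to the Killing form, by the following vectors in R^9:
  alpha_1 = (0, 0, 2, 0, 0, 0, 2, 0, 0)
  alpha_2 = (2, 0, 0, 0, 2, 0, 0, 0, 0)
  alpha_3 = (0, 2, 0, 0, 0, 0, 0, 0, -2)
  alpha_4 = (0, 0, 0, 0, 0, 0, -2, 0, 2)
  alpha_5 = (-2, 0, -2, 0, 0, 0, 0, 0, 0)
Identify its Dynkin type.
A5

Compute the Cartan integers a_ij = 2(alpha_i, alpha_j)/(alpha_j, alpha_j); the resulting 5x5 Cartan matrix is
[[2, 0, 0, -1, -1], [0, 2, 0, 0, -1], [0, 0, 2, -1, 0], [-1, 0, -1, 2, 0], [-1, -1, 0, 0, 2]].
All simple roots have the same length, so the diagram is simply laced. The associated Dynkin diagram is a chain of 5 nodes with single edges (A_5), so the type is A_5 (the algebra sl(6)).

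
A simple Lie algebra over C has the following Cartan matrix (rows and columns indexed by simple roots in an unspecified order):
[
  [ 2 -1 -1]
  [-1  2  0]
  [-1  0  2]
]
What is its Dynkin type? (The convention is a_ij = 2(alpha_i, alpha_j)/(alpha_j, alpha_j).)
type A_3

The matrix has rank 3 with 2's on the diagonal. Reading the off-diagonal entries as Dynkin edges (a single edge where a_ij = a_ji = -1; a double or triple edge where a_ij * a_ji = 2 or 3), the diagram is a chain of 3 nodes with single edges (A_3). One simple-root ordering that puts it in standard form is (alpha_3, alpha_1, alpha_2). So the algebra is type A_3, i.e. sl(4).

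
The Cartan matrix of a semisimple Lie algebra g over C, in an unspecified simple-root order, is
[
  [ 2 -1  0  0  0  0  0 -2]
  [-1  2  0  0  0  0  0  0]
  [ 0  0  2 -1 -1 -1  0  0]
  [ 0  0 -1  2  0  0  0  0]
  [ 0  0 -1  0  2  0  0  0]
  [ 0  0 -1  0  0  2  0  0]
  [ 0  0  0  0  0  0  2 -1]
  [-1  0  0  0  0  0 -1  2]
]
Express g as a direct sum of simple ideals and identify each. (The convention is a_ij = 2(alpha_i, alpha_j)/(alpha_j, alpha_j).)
The diagram associated to this matrix has two connected components: the simple roots {alpha_3, alpha_4, alpha_5, alpha_6} form a chain of 2 nodes with a fork of two nodes at one end (D_4), and {alpha_1, alpha_2, alpha_7, alpha_8} form a chain of 4 nodes with a double edge between the middle two (F_4). A semisimple Lie algebra decomposes uniquely as the direct sum of simple ideals, one per connected component of its Dynkin diagram, so g ≅ D_4 ⊕ F_4 (dimension 28 + 52 = 80).

D_4 ⊕ F_4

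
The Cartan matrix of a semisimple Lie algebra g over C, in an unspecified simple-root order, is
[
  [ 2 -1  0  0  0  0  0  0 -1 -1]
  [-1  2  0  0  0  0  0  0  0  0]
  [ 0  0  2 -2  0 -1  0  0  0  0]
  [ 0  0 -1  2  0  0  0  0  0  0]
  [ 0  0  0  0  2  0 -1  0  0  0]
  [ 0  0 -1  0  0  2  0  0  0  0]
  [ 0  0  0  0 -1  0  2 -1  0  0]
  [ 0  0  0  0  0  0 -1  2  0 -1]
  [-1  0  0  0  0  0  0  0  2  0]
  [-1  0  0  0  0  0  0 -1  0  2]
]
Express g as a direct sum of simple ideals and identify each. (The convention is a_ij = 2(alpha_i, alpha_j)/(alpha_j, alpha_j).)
The diagram associated to this matrix has two connected components: the simple roots {alpha_3, alpha_4, alpha_6} form a chain of 3 nodes with a double edge at one end; the terminal node there is the unique short simple root (B_3), and {alpha_1, alpha_2, alpha_5, alpha_7, alpha_8, alpha_9, alpha_10} form a chain of 5 nodes with a fork of two nodes at one end (D_7). A semisimple Lie algebra decomposes uniquely as the direct sum of simple ideals, one per connected component of its Dynkin diagram, so g ≅ B_3 ⊕ D_7 (dimension 21 + 91 = 112).

type B_3 + type D_7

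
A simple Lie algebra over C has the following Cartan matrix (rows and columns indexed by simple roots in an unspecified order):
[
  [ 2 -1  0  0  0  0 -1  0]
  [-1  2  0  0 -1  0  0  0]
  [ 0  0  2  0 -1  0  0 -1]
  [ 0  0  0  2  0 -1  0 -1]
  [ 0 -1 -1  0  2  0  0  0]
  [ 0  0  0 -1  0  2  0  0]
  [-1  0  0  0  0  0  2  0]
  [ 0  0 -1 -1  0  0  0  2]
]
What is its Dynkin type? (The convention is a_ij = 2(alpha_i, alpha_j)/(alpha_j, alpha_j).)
The matrix has rank 8 with 2's on the diagonal. Reading the off-diagonal entries as Dynkin edges (a single edge where a_ij = a_ji = -1; a double or triple edge where a_ij * a_ji = 2 or 3), the diagram is a chain of 8 nodes with single edges (A_8). One simple-root ordering that puts it in standard form is (alpha_7, alpha_1, alpha_2, alpha_5, alpha_3, alpha_8, alpha_4, alpha_6). So the algebra is type A_8, i.e. sl(9).

A_8 (sl(9))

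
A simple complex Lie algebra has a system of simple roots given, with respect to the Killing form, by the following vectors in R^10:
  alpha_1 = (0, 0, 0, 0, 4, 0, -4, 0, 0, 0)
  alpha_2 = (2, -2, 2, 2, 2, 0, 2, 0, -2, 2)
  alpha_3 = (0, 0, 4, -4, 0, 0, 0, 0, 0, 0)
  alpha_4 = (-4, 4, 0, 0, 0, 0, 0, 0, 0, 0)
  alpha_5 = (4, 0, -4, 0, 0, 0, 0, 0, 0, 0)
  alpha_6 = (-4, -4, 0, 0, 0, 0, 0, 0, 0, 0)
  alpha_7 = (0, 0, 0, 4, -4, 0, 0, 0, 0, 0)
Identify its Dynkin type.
Compute the Cartan integers a_ij = 2(alpha_i, alpha_j)/(alpha_j, alpha_j); the resulting 7x7 Cartan matrix is
[[2, 0, 0, 0, 0, 0, -1], [0, 2, 0, -1, 0, 0, 0], [0, 0, 2, 0, -1, 0, -1], [0, -1, 0, 2, -1, 0, 0], [0, 0, -1, -1, 2, -1, 0], [0, 0, 0, 0, -1, 2, 0], [-1, 0, -1, 0, 0, 0, 2]].
All simple roots have the same length, so the diagram is simply laced. The associated Dynkin diagram is a chain of 6 nodes with one extra node attached to the third node from one end (E_7), so the type is E_7.

E_7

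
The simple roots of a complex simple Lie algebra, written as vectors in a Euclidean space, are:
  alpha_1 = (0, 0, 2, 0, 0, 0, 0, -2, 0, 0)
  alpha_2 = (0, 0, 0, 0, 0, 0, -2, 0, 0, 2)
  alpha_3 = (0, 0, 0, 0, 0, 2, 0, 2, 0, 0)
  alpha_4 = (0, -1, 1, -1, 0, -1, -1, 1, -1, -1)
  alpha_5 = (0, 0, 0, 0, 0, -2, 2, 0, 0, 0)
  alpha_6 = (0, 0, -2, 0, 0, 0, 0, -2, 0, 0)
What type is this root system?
E6

Compute the Cartan integers a_ij = 2(alpha_i, alpha_j)/(alpha_j, alpha_j); the resulting 6x6 Cartan matrix is
[[2, 0, -1, 0, 0, 0], [0, 2, 0, 0, -1, 0], [-1, 0, 2, 0, -1, -1], [0, 0, 0, 2, 0, -1], [0, -1, -1, 0, 2, 0], [0, 0, -1, -1, 0, 2]].
All simple roots have the same length, so the diagram is simply laced. The associated Dynkin diagram is a chain of 5 nodes with one extra node attached to the third node from one end (E_6), so the type is E_6.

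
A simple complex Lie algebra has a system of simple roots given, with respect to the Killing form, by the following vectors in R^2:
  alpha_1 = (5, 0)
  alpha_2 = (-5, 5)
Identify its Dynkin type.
B_2

Compute the Cartan integers a_ij = 2(alpha_i, alpha_j)/(alpha_j, alpha_j); the resulting 2x2 Cartan matrix is
[[2, -1], [-2, 2]].
The roots have two lengths (squared-length ratio 2:1); the short ones are alpha_{1}. The associated Dynkin diagram is a chain of 2 nodes with a double edge at one end; the terminal node there is the unique short simple root (B_2), so the type is B_2 (the algebra so(5)).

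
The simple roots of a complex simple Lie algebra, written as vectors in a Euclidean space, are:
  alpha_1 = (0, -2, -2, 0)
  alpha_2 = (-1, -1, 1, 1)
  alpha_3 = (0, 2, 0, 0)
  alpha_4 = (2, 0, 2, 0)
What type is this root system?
F_4

Compute the Cartan integers a_ij = 2(alpha_i, alpha_j)/(alpha_j, alpha_j); the resulting 4x4 Cartan matrix is
[[2, 0, -2, -1], [0, 2, -1, 0], [-1, -1, 2, 0], [-1, 0, 0, 2]].
The roots have two lengths (squared-length ratio 2:1); the short ones are alpha_{2,3}. The associated Dynkin diagram is a chain of 4 nodes with a double edge between the middle two (F_4), so the type is F_4.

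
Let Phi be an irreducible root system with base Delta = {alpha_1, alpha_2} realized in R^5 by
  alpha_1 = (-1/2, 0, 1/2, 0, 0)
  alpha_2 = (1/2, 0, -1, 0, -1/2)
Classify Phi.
G_2

Compute the Cartan integers a_ij = 2(alpha_i, alpha_j)/(alpha_j, alpha_j); the resulting 2x2 Cartan matrix is
[[2, -1], [-3, 2]].
The roots have two lengths (squared-length ratio 3:1); the short ones are alpha_{1}. The associated Dynkin diagram is two nodes joined by a triple edge (G_2), so the type is G_2.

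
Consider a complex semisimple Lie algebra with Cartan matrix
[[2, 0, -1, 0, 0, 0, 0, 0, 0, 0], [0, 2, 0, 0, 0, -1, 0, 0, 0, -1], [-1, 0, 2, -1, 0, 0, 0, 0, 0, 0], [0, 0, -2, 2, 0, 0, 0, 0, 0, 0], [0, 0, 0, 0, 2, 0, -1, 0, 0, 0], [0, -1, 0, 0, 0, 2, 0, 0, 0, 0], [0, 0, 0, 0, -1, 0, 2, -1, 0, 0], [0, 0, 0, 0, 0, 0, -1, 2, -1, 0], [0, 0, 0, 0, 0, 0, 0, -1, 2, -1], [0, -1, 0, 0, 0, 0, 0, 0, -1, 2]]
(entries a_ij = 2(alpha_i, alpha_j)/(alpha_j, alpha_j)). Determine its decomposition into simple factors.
A7 ⊕ C3

The diagram associated to this matrix has two connected components: the simple roots {alpha_2, alpha_5, alpha_6, alpha_7, alpha_8, alpha_9, alpha_10} form a chain of 7 nodes with single edges (A_7), and {alpha_1, alpha_3, alpha_4} form a chain of 3 nodes with a double edge at one end; the terminal node there is the unique long simple root (C_3). A semisimple Lie algebra decomposes uniquely as the direct sum of simple ideals, one per connected component of its Dynkin diagram, so g ≅ A_7 ⊕ C_3 (dimension 63 + 21 = 84).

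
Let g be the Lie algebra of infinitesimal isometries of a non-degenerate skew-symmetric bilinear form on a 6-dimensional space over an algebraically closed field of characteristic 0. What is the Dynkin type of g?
C_3 (sp(6))

This is sp(6), which has dimension 6(6+1)/2 = 21 and rank 6/2 = 3. In the classification of classical Lie algebras, the symplectic algebra sp(2n) has type C_n; here n = 3, so the Dynkin diagram is a chain of 3 nodes with a double edge at one end; the terminal node there is the unique long simple root (C_3). Hence the type is C_3.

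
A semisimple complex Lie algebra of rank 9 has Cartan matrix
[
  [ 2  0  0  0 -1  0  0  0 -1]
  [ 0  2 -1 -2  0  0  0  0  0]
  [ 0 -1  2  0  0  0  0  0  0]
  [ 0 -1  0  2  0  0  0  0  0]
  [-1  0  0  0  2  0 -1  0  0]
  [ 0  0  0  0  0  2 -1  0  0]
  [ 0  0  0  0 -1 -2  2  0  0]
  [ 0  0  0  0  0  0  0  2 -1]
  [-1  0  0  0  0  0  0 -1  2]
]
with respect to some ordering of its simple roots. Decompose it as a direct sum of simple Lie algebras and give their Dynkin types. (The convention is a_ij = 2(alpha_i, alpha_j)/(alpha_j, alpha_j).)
The diagram associated to this matrix has two connected components: the simple roots {alpha_2, alpha_3, alpha_4} form a chain of 3 nodes with a double edge at one end; the terminal node there is the unique short simple root (B_3), and {alpha_1, alpha_5, alpha_6, alpha_7, alpha_8, alpha_9} form a chain of 6 nodes with a double edge at one end; the terminal node there is the unique short simple root (B_6). A semisimple Lie algebra decomposes uniquely as the direct sum of simple ideals, one per connected component of its Dynkin diagram, so g ≅ B_3 ⊕ B_6 (dimension 21 + 78 = 99).

B3 ⊕ B6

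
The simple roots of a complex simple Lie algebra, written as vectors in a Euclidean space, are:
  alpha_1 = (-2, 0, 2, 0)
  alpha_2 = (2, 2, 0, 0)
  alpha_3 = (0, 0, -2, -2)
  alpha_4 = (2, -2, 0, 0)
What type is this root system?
D_4 (so(8))

Compute the Cartan integers a_ij = 2(alpha_i, alpha_j)/(alpha_j, alpha_j); the resulting 4x4 Cartan matrix is
[[2, -1, -1, -1], [-1, 2, 0, 0], [-1, 0, 2, 0], [-1, 0, 0, 2]].
All simple roots have the same length, so the diagram is simply laced. The associated Dynkin diagram is a chain of 2 nodes with a fork of two nodes at one end (D_4), so the type is D_4 (the algebra so(8)).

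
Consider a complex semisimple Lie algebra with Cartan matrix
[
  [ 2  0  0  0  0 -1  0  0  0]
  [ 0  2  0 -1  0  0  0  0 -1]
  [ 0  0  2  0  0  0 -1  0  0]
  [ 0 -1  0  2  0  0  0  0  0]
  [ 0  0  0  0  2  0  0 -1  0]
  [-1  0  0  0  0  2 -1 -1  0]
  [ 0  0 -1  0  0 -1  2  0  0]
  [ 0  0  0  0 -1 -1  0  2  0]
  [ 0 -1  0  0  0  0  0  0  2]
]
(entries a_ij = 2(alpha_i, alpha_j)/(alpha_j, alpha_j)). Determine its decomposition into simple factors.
A3 + E6

The diagram associated to this matrix has two connected components: the simple roots {alpha_2, alpha_4, alpha_9} form a chain of 3 nodes with single edges (A_3), and {alpha_1, alpha_3, alpha_5, alpha_6, alpha_7, alpha_8} form a chain of 5 nodes with one extra node attached to the third node from one end (E_6). A semisimple Lie algebra decomposes uniquely as the direct sum of simple ideals, one per connected component of its Dynkin diagram, so g ≅ A_3 ⊕ E_6 (dimension 15 + 78 = 93).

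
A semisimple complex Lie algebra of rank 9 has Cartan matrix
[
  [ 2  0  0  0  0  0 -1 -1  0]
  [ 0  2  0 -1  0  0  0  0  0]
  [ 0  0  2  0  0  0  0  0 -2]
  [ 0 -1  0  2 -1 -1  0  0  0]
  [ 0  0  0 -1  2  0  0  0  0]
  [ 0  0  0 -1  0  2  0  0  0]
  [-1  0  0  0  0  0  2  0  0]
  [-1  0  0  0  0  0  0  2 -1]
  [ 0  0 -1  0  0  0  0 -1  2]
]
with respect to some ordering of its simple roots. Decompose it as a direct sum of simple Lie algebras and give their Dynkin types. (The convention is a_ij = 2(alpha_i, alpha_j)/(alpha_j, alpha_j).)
type C_5 ⊕ type D_4

The diagram associated to this matrix has two connected components: the simple roots {alpha_1, alpha_3, alpha_7, alpha_8, alpha_9} form a chain of 5 nodes with a double edge at one end; the terminal node there is the unique long simple root (C_5), and {alpha_2, alpha_4, alpha_5, alpha_6} form a chain of 2 nodes with a fork of two nodes at one end (D_4). A semisimple Lie algebra decomposes uniquely as the direct sum of simple ideals, one per connected component of its Dynkin diagram, so g ≅ C_5 ⊕ D_4 (dimension 55 + 28 = 83).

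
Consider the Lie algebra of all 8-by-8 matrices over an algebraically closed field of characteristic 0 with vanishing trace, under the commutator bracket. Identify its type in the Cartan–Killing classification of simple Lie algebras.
A7

This is sl(8), which has dimension 8^2 - 1 = 63 and rank 8 - 1 = 7 (a Cartan subalgebra is the diagonal traceless matrices). In the classification of classical Lie algebras, the special linear algebra sl(n+1) has type A_n; here n = 7, so the Dynkin diagram is a chain of 7 nodes with single edges (A_7). Hence the type is A_7.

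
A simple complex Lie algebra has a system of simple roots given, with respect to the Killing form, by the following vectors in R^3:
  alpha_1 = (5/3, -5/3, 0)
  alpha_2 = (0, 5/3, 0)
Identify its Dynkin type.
Compute the Cartan integers a_ij = 2(alpha_i, alpha_j)/(alpha_j, alpha_j); the resulting 2x2 Cartan matrix is
[[2, -2], [-1, 2]].
The roots have two lengths (squared-length ratio 2:1); the short ones are alpha_{2}. The associated Dynkin diagram is a chain of 2 nodes with a double edge at one end; the terminal node there is the unique short simple root (B_2), so the type is B_2 (the algebra so(5)).

B_2 (so(5))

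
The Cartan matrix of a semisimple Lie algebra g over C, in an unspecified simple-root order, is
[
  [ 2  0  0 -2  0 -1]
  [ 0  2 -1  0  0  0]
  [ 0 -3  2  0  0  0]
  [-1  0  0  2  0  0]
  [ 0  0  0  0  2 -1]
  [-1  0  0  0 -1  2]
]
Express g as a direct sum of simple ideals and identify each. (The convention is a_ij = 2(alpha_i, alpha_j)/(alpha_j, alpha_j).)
B_4 + G_2

The diagram associated to this matrix has two connected components: the simple roots {alpha_1, alpha_4, alpha_5, alpha_6} form a chain of 4 nodes with a double edge at one end; the terminal node there is the unique short simple root (B_4), and {alpha_2, alpha_3} form two nodes joined by a triple edge (G_2). A semisimple Lie algebra decomposes uniquely as the direct sum of simple ideals, one per connected component of its Dynkin diagram, so g ≅ B_4 ⊕ G_2 (dimension 36 + 14 = 50).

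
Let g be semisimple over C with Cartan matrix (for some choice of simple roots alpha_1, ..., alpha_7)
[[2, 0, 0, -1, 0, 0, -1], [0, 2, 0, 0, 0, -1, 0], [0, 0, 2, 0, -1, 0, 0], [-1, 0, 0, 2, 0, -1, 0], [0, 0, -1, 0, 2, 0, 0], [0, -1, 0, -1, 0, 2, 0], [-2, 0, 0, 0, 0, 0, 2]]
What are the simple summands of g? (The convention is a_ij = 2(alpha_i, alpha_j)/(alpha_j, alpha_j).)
A2 + C5

The diagram associated to this matrix has two connected components: the simple roots {alpha_3, alpha_5} form a chain of 2 nodes with single edges (A_2), and {alpha_1, alpha_2, alpha_4, alpha_6, alpha_7} form a chain of 5 nodes with a double edge at one end; the terminal node there is the unique long simple root (C_5). A semisimple Lie algebra decomposes uniquely as the direct sum of simple ideals, one per connected component of its Dynkin diagram, so g ≅ A_2 ⊕ C_5 (dimension 8 + 55 = 63).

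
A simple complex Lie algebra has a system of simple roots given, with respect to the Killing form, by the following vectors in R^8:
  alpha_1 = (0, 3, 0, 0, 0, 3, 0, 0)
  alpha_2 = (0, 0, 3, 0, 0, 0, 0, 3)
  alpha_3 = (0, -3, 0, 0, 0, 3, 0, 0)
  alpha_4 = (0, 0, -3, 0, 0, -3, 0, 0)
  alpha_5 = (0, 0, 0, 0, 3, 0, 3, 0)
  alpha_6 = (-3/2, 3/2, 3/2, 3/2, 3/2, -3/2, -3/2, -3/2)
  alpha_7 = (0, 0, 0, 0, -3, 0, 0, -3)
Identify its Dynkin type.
Compute the Cartan integers a_ij = 2(alpha_i, alpha_j)/(alpha_j, alpha_j); the resulting 7x7 Cartan matrix is
[[2, 0, 0, -1, 0, 0, 0], [0, 2, 0, -1, 0, 0, -1], [0, 0, 2, -1, 0, -1, 0], [-1, -1, -1, 2, 0, 0, 0], [0, 0, 0, 0, 2, 0, -1], [0, 0, -1, 0, 0, 2, 0], [0, -1, 0, 0, -1, 0, 2]].
All simple roots have the same length, so the diagram is simply laced. The associated Dynkin diagram is a chain of 6 nodes with one extra node attached to the third node from one end (E_7), so the type is E_7.

type E_7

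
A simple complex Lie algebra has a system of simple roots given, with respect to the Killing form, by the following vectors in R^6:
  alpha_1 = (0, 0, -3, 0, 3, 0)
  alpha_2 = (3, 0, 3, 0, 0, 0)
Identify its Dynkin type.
type A_2

Compute the Cartan integers a_ij = 2(alpha_i, alpha_j)/(alpha_j, alpha_j); the resulting 2x2 Cartan matrix is
[[2, -1], [-1, 2]].
All simple roots have the same length, so the diagram is simply laced. The associated Dynkin diagram is a chain of 2 nodes with single edges (A_2), so the type is A_2 (the algebra sl(3)).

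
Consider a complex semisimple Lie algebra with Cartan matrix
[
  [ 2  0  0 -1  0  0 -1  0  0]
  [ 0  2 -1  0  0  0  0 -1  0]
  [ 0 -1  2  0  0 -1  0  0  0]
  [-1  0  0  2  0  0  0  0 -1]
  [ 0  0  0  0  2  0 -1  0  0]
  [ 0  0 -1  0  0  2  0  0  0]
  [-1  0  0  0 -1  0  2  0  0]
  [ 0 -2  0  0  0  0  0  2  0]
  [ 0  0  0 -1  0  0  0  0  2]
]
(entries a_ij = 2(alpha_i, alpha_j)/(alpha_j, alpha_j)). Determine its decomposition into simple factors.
A5 ⊕ C4

The diagram associated to this matrix has two connected components: the simple roots {alpha_1, alpha_4, alpha_5, alpha_7, alpha_9} form a chain of 5 nodes with single edges (A_5), and {alpha_2, alpha_3, alpha_6, alpha_8} form a chain of 4 nodes with a double edge at one end; the terminal node there is the unique long simple root (C_4). A semisimple Lie algebra decomposes uniquely as the direct sum of simple ideals, one per connected component of its Dynkin diagram, so g ≅ A_5 ⊕ C_4 (dimension 35 + 36 = 71).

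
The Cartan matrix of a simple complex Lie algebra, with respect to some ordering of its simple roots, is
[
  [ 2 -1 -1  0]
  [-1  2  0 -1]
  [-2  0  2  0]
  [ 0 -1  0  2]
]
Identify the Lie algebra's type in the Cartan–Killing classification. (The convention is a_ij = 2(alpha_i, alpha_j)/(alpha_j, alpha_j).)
The matrix has rank 4 with 2's on the diagonal. Reading the off-diagonal entries as Dynkin edges (a single edge where a_ij = a_ji = -1; a double or triple edge where a_ij * a_ji = 2 or 3), the diagram is a chain of 4 nodes with a double edge at one end; the terminal node there is the unique long simple root (C_4). One simple-root ordering that puts it in standard form is (alpha_4, alpha_2, alpha_1, alpha_3). So the algebra is type C_4, i.e. sp(8).

C_4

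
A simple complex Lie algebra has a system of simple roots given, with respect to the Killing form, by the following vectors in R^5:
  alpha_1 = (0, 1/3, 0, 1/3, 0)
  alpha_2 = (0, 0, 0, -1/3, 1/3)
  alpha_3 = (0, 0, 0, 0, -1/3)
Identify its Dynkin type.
Compute the Cartan integers a_ij = 2(alpha_i, alpha_j)/(alpha_j, alpha_j); the resulting 3x3 Cartan matrix is
[[2, -1, 0], [-1, 2, -2], [0, -1, 2]].
The roots have two lengths (squared-length ratio 2:1); the short ones are alpha_{3}. The associated Dynkin diagram is a chain of 3 nodes with a double edge at one end; the terminal node there is the unique short simple root (B_3), so the type is B_3 (the algebra so(7)).

type B_3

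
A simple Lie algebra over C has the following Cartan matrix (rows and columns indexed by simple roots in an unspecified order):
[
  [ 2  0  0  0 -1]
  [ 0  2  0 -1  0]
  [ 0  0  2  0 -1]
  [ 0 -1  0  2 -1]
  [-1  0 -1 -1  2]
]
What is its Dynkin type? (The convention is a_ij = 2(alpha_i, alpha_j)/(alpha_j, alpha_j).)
The matrix has rank 5 with 2's on the diagonal. Reading the off-diagonal entries as Dynkin edges (a single edge where a_ij = a_ji = -1; a double or triple edge where a_ij * a_ji = 2 or 3), the diagram is a chain of 3 nodes with a fork of two nodes at one end (D_5). One simple-root ordering that puts it in standard form is (alpha_2, alpha_4, alpha_5, alpha_3, alpha_1). So the algebra is type D_5, i.e. so(10).

D_5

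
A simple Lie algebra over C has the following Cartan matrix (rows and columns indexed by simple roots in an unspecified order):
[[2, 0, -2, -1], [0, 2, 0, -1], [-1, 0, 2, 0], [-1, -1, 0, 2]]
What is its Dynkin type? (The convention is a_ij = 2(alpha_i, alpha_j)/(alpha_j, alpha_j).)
The matrix has rank 4 with 2's on the diagonal. Reading the off-diagonal entries as Dynkin edges (a single edge where a_ij = a_ji = -1; a double or triple edge where a_ij * a_ji = 2 or 3), the diagram is a chain of 4 nodes with a double edge at one end; the terminal node there is the unique short simple root (B_4). One simple-root ordering that puts it in standard form is (alpha_2, alpha_4, alpha_1, alpha_3). So the algebra is type B_4, i.e. so(9).

B_4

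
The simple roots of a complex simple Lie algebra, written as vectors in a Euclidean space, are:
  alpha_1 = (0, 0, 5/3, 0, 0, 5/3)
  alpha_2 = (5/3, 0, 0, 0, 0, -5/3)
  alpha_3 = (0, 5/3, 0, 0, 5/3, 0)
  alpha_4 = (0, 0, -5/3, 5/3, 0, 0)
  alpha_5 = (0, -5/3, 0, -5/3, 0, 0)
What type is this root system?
Compute the Cartan integers a_ij = 2(alpha_i, alpha_j)/(alpha_j, alpha_j); the resulting 5x5 Cartan matrix is
[[2, -1, 0, -1, 0], [-1, 2, 0, 0, 0], [0, 0, 2, 0, -1], [-1, 0, 0, 2, -1], [0, 0, -1, -1, 2]].
All simple roots have the same length, so the diagram is simply laced. The associated Dynkin diagram is a chain of 5 nodes with single edges (A_5), so the type is A_5 (the algebra sl(6)).

A5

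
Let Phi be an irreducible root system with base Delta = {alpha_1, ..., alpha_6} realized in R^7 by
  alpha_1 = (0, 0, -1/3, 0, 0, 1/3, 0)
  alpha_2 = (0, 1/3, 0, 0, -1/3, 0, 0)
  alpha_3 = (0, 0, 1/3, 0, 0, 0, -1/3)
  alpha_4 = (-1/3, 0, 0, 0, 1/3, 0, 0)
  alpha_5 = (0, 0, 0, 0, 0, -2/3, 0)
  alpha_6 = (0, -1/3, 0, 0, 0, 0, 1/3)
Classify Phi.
type C_6

Compute the Cartan integers a_ij = 2(alpha_i, alpha_j)/(alpha_j, alpha_j); the resulting 6x6 Cartan matrix is
[[2, 0, -1, 0, -1, 0], [0, 2, 0, -1, 0, -1], [-1, 0, 2, 0, 0, -1], [0, -1, 0, 2, 0, 0], [-2, 0, 0, 0, 2, 0], [0, -1, -1, 0, 0, 2]].
The roots have two lengths (squared-length ratio 2:1); the short ones are alpha_{1,2,3,4,6}. The associated Dynkin diagram is a chain of 6 nodes with a double edge at one end; the terminal node there is the unique long simple root (C_6), so the type is C_6 (the algebra sp(12)).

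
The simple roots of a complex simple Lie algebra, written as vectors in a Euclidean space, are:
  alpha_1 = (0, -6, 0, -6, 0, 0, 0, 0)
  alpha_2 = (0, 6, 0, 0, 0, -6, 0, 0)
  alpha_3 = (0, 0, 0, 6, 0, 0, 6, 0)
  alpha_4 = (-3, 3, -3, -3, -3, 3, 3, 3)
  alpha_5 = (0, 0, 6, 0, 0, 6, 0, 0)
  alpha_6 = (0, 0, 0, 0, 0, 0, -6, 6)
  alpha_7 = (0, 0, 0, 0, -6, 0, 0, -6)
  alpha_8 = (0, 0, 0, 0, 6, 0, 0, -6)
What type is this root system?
Compute the Cartan integers a_ij = 2(alpha_i, alpha_j)/(alpha_j, alpha_j); the resulting 8x8 Cartan matrix is
[[2, -1, -1, 0, 0, 0, 0, 0], [-1, 2, 0, 0, -1, 0, 0, 0], [-1, 0, 2, 0, 0, -1, 0, 0], [0, 0, 0, 2, 0, 0, 0, -1], [0, -1, 0, 0, 2, 0, 0, 0], [0, 0, -1, 0, 0, 2, -1, -1], [0, 0, 0, 0, 0, -1, 2, 0], [0, 0, 0, -1, 0, -1, 0, 2]].
All simple roots have the same length, so the diagram is simply laced. The associated Dynkin diagram is a chain of 7 nodes with one extra node attached to the third node from one end (E_8), so the type is E_8.

E_8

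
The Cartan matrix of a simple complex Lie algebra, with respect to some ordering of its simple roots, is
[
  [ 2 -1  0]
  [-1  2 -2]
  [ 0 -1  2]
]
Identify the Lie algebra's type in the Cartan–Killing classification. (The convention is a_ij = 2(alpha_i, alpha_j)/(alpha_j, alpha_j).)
The matrix has rank 3 with 2's on the diagonal. Reading the off-diagonal entries as Dynkin edges (a single edge where a_ij = a_ji = -1; a double or triple edge where a_ij * a_ji = 2 or 3), the diagram is a chain of 3 nodes with a double edge at one end; the terminal node there is the unique short simple root (B_3). One simple-root ordering that puts it in standard form is (alpha_1, alpha_2, alpha_3). So the algebra is type B_3, i.e. so(7).

type B_3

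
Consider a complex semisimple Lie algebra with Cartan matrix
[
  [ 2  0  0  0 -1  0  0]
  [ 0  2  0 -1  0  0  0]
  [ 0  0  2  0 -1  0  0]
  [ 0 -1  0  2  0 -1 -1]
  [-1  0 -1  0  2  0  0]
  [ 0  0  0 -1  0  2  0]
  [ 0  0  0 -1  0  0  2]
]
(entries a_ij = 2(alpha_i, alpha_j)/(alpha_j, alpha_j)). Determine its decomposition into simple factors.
The diagram associated to this matrix has two connected components: the simple roots {alpha_1, alpha_3, alpha_5} form a chain of 3 nodes with single edges (A_3), and {alpha_2, alpha_4, alpha_6, alpha_7} form a chain of 2 nodes with a fork of two nodes at one end (D_4). A semisimple Lie algebra decomposes uniquely as the direct sum of simple ideals, one per connected component of its Dynkin diagram, so g ≅ A_3 ⊕ D_4 (dimension 15 + 28 = 43).

A_3 + D_4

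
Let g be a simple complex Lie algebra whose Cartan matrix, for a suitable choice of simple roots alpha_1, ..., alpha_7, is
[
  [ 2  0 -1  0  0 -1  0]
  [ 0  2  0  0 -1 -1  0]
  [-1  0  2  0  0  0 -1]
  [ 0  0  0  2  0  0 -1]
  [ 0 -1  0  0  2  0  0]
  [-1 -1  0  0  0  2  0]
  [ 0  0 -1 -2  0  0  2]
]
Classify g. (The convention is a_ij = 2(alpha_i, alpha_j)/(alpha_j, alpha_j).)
B_7 (so(15))

The matrix has rank 7 with 2's on the diagonal. Reading the off-diagonal entries as Dynkin edges (a single edge where a_ij = a_ji = -1; a double or triple edge where a_ij * a_ji = 2 or 3), the diagram is a chain of 7 nodes with a double edge at one end; the terminal node there is the unique short simple root (B_7). One simple-root ordering that puts it in standard form is (alpha_5, alpha_2, alpha_6, alpha_1, alpha_3, alpha_7, alpha_4). So the algebra is type B_7, i.e. so(15).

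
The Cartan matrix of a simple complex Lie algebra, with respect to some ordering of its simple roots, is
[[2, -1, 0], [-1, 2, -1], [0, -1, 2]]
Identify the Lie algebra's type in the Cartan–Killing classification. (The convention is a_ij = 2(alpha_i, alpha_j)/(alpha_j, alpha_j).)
A3

The matrix has rank 3 with 2's on the diagonal. Reading the off-diagonal entries as Dynkin edges (a single edge where a_ij = a_ji = -1; a double or triple edge where a_ij * a_ji = 2 or 3), the diagram is a chain of 3 nodes with single edges (A_3). One simple-root ordering that puts it in standard form is (alpha_3, alpha_2, alpha_1). So the algebra is type A_3, i.e. sl(4).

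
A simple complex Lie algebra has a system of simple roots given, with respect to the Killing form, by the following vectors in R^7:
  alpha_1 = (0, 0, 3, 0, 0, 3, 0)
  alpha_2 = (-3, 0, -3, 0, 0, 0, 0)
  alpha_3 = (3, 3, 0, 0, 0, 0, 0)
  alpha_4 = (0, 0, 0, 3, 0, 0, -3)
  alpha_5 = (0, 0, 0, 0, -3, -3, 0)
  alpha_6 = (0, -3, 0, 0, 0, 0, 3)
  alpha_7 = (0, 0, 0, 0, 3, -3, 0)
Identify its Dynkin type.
Compute the Cartan integers a_ij = 2(alpha_i, alpha_j)/(alpha_j, alpha_j); the resulting 7x7 Cartan matrix is
[[2, -1, 0, 0, -1, 0, -1], [-1, 2, -1, 0, 0, 0, 0], [0, -1, 2, 0, 0, -1, 0], [0, 0, 0, 2, 0, -1, 0], [-1, 0, 0, 0, 2, 0, 0], [0, 0, -1, -1, 0, 2, 0], [-1, 0, 0, 0, 0, 0, 2]].
All simple roots have the same length, so the diagram is simply laced. The associated Dynkin diagram is a chain of 5 nodes with a fork of two nodes at one end (D_7), so the type is D_7 (the algebra so(14)).

D_7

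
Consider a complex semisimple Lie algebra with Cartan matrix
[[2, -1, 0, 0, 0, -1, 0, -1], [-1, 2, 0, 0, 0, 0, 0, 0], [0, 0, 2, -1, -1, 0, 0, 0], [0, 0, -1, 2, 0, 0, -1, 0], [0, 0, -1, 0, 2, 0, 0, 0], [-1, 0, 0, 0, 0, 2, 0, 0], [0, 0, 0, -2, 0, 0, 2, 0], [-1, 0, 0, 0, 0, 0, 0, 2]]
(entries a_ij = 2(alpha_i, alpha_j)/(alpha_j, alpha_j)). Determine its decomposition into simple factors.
The diagram associated to this matrix has two connected components: the simple roots {alpha_3, alpha_4, alpha_5, alpha_7} form a chain of 4 nodes with a double edge at one end; the terminal node there is the unique long simple root (C_4), and {alpha_1, alpha_2, alpha_6, alpha_8} form a chain of 2 nodes with a fork of two nodes at one end (D_4). A semisimple Lie algebra decomposes uniquely as the direct sum of simple ideals, one per connected component of its Dynkin diagram, so g ≅ C_4 ⊕ D_4 (dimension 36 + 28 = 64).

C4 + D4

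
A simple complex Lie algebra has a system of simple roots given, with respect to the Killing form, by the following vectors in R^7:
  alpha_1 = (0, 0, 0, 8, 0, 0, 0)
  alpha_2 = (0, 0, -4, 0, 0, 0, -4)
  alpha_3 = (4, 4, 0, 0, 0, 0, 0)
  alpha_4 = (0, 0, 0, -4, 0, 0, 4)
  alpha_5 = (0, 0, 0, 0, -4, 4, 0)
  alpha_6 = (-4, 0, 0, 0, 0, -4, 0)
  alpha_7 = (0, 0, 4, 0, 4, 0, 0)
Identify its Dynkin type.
C_7 (sp(14))

Compute the Cartan integers a_ij = 2(alpha_i, alpha_j)/(alpha_j, alpha_j); the resulting 7x7 Cartan matrix is
[[2, 0, 0, -2, 0, 0, 0], [0, 2, 0, -1, 0, 0, -1], [0, 0, 2, 0, 0, -1, 0], [-1, -1, 0, 2, 0, 0, 0], [0, 0, 0, 0, 2, -1, -1], [0, 0, -1, 0, -1, 2, 0], [0, -1, 0, 0, -1, 0, 2]].
The roots have two lengths (squared-length ratio 2:1); the short ones are alpha_{2,3,4,5,6,7}. The associated Dynkin diagram is a chain of 7 nodes with a double edge at one end; the terminal node there is the unique long simple root (C_7), so the type is C_7 (the algebra sp(14)).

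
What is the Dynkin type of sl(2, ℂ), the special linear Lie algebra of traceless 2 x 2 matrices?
This is sl(2), which has dimension 2^2 - 1 = 3 and rank 2 - 1 = 1 (a Cartan subalgebra is the diagonal traceless matrices). In the classification of classical Lie algebras, the special linear algebra sl(n+1) has type A_n; here n = 1, so the Dynkin diagram is a chain of 1 nodes with single edges (A_1). Hence the type is A_1.

A_1 (sl(2))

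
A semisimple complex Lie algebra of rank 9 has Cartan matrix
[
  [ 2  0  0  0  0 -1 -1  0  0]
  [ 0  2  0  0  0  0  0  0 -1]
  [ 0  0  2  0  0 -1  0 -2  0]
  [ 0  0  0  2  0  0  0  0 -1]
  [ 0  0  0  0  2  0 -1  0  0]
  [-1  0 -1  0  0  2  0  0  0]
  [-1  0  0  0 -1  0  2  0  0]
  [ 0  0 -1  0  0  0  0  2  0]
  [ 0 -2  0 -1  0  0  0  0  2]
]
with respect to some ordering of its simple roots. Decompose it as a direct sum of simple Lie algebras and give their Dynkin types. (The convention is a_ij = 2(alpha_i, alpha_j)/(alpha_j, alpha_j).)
B_3 (so(7)) + B_6 (so(13))

The diagram associated to this matrix has two connected components: the simple roots {alpha_2, alpha_4, alpha_9} form a chain of 3 nodes with a double edge at one end; the terminal node there is the unique short simple root (B_3), and {alpha_1, alpha_3, alpha_5, alpha_6, alpha_7, alpha_8} form a chain of 6 nodes with a double edge at one end; the terminal node there is the unique short simple root (B_6). A semisimple Lie algebra decomposes uniquely as the direct sum of simple ideals, one per connected component of its Dynkin diagram, so g ≅ B_3 ⊕ B_6 (dimension 21 + 78 = 99).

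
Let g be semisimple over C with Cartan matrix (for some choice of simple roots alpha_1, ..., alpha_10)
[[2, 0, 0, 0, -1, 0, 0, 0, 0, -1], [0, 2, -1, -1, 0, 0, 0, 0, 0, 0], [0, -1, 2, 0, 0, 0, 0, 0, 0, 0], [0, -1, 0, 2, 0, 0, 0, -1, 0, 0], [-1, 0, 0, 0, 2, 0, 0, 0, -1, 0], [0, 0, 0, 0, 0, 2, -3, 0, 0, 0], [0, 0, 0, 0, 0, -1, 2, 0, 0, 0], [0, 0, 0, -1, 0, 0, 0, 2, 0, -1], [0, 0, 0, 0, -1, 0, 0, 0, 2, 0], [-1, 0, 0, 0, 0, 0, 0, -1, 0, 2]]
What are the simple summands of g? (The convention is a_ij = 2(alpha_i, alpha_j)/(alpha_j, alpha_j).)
The diagram associated to this matrix has two connected components: the simple roots {alpha_1, alpha_2, alpha_3, alpha_4, alpha_5, alpha_8, alpha_9, alpha_10} form a chain of 8 nodes with single edges (A_8), and {alpha_6, alpha_7} form two nodes joined by a triple edge (G_2). A semisimple Lie algebra decomposes uniquely as the direct sum of simple ideals, one per connected component of its Dynkin diagram, so g ≅ A_8 ⊕ G_2 (dimension 80 + 14 = 94).

A_8 (sl(9)) + G_2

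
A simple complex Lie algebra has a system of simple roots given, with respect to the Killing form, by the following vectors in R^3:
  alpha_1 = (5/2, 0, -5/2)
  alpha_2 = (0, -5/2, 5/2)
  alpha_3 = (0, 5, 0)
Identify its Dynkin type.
C3

Compute the Cartan integers a_ij = 2(alpha_i, alpha_j)/(alpha_j, alpha_j); the resulting 3x3 Cartan matrix is
[[2, -1, 0], [-1, 2, -1], [0, -2, 2]].
The roots have two lengths (squared-length ratio 2:1); the short ones are alpha_{1,2}. The associated Dynkin diagram is a chain of 3 nodes with a double edge at one end; the terminal node there is the unique long simple root (C_3), so the type is C_3 (the algebra sp(6)).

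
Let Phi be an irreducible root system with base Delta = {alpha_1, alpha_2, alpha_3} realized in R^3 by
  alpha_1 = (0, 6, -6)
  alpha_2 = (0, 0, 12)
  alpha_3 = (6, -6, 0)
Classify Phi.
type C_3

Compute the Cartan integers a_ij = 2(alpha_i, alpha_j)/(alpha_j, alpha_j); the resulting 3x3 Cartan matrix is
[[2, -1, -1], [-2, 2, 0], [-1, 0, 2]].
The roots have two lengths (squared-length ratio 2:1); the short ones are alpha_{1,3}. The associated Dynkin diagram is a chain of 3 nodes with a double edge at one end; the terminal node there is the unique long simple root (C_3), so the type is C_3 (the algebra sp(6)).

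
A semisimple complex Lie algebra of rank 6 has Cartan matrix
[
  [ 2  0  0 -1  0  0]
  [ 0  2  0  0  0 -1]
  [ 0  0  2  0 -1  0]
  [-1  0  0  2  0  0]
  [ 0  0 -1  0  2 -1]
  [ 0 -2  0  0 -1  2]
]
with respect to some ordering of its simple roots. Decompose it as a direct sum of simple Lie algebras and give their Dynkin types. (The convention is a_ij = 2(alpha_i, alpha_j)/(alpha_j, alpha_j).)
type A_2 + type B_4

The diagram associated to this matrix has two connected components: the simple roots {alpha_1, alpha_4} form a chain of 2 nodes with single edges (A_2), and {alpha_2, alpha_3, alpha_5, alpha_6} form a chain of 4 nodes with a double edge at one end; the terminal node there is the unique short simple root (B_4). A semisimple Lie algebra decomposes uniquely as the direct sum of simple ideals, one per connected component of its Dynkin diagram, so g ≅ A_2 ⊕ B_4 (dimension 8 + 36 = 44).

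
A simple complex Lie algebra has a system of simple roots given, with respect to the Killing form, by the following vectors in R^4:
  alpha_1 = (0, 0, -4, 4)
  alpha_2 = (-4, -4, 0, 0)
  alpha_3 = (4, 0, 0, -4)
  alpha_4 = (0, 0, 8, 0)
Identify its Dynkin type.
Compute the Cartan integers a_ij = 2(alpha_i, alpha_j)/(alpha_j, alpha_j); the resulting 4x4 Cartan matrix is
[[2, 0, -1, -1], [0, 2, -1, 0], [-1, -1, 2, 0], [-2, 0, 0, 2]].
The roots have two lengths (squared-length ratio 2:1); the short ones are alpha_{1,2,3}. The associated Dynkin diagram is a chain of 4 nodes with a double edge at one end; the terminal node there is the unique long simple root (C_4), so the type is C_4 (the algebra sp(8)).

C4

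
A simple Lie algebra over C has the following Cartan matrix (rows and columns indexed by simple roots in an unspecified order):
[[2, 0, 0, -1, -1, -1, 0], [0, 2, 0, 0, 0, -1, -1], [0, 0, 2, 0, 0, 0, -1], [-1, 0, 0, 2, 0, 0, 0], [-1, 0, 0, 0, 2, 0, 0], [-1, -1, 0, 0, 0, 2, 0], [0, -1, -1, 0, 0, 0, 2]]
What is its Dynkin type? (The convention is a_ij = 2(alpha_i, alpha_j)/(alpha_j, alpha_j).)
D_7 (so(14))

The matrix has rank 7 with 2's on the diagonal. Reading the off-diagonal entries as Dynkin edges (a single edge where a_ij = a_ji = -1; a double or triple edge where a_ij * a_ji = 2 or 3), the diagram is a chain of 5 nodes with a fork of two nodes at one end (D_7). One simple-root ordering that puts it in standard form is (alpha_3, alpha_7, alpha_2, alpha_6, alpha_1, alpha_4, alpha_5). So the algebra is type D_7, i.e. so(14).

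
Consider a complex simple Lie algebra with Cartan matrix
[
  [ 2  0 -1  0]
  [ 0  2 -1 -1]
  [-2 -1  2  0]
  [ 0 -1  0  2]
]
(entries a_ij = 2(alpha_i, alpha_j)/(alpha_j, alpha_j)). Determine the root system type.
The matrix has rank 4 with 2's on the diagonal. Reading the off-diagonal entries as Dynkin edges (a single edge where a_ij = a_ji = -1; a double or triple edge where a_ij * a_ji = 2 or 3), the diagram is a chain of 4 nodes with a double edge at one end; the terminal node there is the unique short simple root (B_4). One simple-root ordering that puts it in standard form is (alpha_4, alpha_2, alpha_3, alpha_1). So the algebra is type B_4, i.e. so(9).

B4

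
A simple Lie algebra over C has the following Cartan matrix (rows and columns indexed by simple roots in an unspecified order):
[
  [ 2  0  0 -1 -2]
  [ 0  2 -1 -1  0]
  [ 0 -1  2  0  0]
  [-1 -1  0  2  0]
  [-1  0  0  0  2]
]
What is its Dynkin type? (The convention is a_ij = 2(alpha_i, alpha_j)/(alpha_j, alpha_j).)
B_5 (so(11))

The matrix has rank 5 with 2's on the diagonal. Reading the off-diagonal entries as Dynkin edges (a single edge where a_ij = a_ji = -1; a double or triple edge where a_ij * a_ji = 2 or 3), the diagram is a chain of 5 nodes with a double edge at one end; the terminal node there is the unique short simple root (B_5). One simple-root ordering that puts it in standard form is (alpha_3, alpha_2, alpha_4, alpha_1, alpha_5). So the algebra is type B_5, i.e. so(11).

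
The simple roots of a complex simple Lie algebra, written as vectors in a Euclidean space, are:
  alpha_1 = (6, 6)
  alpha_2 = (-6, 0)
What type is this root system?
Compute the Cartan integers a_ij = 2(alpha_i, alpha_j)/(alpha_j, alpha_j); the resulting 2x2 Cartan matrix is
[[2, -2], [-1, 2]].
The roots have two lengths (squared-length ratio 2:1); the short ones are alpha_{2}. The associated Dynkin diagram is a chain of 2 nodes with a double edge at one end; the terminal node there is the unique short simple root (B_2), so the type is B_2 (the algebra so(5)).

type B_2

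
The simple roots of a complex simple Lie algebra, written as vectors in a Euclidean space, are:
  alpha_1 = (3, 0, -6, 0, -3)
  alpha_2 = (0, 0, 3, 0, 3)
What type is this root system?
G_2

Compute the Cartan integers a_ij = 2(alpha_i, alpha_j)/(alpha_j, alpha_j); the resulting 2x2 Cartan matrix is
[[2, -3], [-1, 2]].
The roots have two lengths (squared-length ratio 3:1); the short ones are alpha_{2}. The associated Dynkin diagram is two nodes joined by a triple edge (G_2), so the type is G_2.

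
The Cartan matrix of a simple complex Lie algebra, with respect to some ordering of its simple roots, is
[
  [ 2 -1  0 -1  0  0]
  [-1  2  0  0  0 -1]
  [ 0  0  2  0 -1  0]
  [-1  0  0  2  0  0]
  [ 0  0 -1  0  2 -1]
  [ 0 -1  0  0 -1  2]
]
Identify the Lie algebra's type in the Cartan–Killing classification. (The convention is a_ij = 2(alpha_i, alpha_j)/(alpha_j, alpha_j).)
A_6

The matrix has rank 6 with 2's on the diagonal. Reading the off-diagonal entries as Dynkin edges (a single edge where a_ij = a_ji = -1; a double or triple edge where a_ij * a_ji = 2 or 3), the diagram is a chain of 6 nodes with single edges (A_6). One simple-root ordering that puts it in standard form is (alpha_4, alpha_1, alpha_2, alpha_6, alpha_5, alpha_3). So the algebra is type A_6, i.e. sl(7).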